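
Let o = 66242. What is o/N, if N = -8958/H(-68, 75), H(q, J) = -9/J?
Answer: 33121/37325 ≈ 0.88737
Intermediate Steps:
N = 74650 (N = -8958/((-9/75)) = -8958/((-9*1/75)) = -8958/(-3/25) = -8958*(-25/3) = 74650)
o/N = 66242/74650 = 66242*(1/74650) = 33121/37325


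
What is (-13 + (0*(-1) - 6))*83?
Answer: -1577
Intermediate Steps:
(-13 + (0*(-1) - 6))*83 = (-13 + (0 - 6))*83 = (-13 - 6)*83 = -19*83 = -1577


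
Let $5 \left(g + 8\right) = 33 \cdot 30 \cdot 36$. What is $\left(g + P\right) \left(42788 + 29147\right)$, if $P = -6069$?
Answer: $75603685$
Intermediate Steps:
$g = 7120$ ($g = -8 + \frac{33 \cdot 30 \cdot 36}{5} = -8 + \frac{990 \cdot 36}{5} = -8 + \frac{1}{5} \cdot 35640 = -8 + 7128 = 7120$)
$\left(g + P\right) \left(42788 + 29147\right) = \left(7120 - 6069\right) \left(42788 + 29147\right) = 1051 \cdot 71935 = 75603685$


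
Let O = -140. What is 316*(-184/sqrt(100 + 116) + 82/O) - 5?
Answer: -6653/35 - 14536*sqrt(6)/9 ≈ -4146.3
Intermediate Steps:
316*(-184/sqrt(100 + 116) + 82/O) - 5 = 316*(-184/sqrt(100 + 116) + 82/(-140)) - 5 = 316*(-184*sqrt(6)/36 + 82*(-1/140)) - 5 = 316*(-184*sqrt(6)/36 - 41/70) - 5 = 316*(-46*sqrt(6)/9 - 41/70) - 5 = 316*(-41/70 - 46*sqrt(6)/9) - 5 = (-6478/35 - 14536*sqrt(6)/9) - 5 = -6653/35 - 14536*sqrt(6)/9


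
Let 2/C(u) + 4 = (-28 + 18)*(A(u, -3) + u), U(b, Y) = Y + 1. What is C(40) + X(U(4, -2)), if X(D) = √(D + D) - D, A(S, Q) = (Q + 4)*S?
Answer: 401/402 + I*√2 ≈ 0.99751 + 1.4142*I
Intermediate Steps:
U(b, Y) = 1 + Y
A(S, Q) = S*(4 + Q) (A(S, Q) = (4 + Q)*S = S*(4 + Q))
C(u) = 2/(-4 - 20*u) (C(u) = 2/(-4 + (-28 + 18)*(u*(4 - 3) + u)) = 2/(-4 - 10*(u*1 + u)) = 2/(-4 - 10*(u + u)) = 2/(-4 - 20*u))
X(D) = -D + √2*√D (X(D) = √(2*D) - D = √2*√D - D = -D + √2*√D)
C(40) + X(U(4, -2)) = -1/(2 + 10*40) + (-(1 - 2) + √2*√(1 - 2)) = -1/(2 + 400) + (-1*(-1) + √2*√(-1)) = -1/402 + (1 + √2*I) = -1*1/402 + (1 + I*√2) = -1/402 + (1 + I*√2) = 401/402 + I*√2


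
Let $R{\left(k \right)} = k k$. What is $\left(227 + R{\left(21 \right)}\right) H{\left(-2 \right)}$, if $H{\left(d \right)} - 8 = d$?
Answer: $4008$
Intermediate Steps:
$R{\left(k \right)} = k^{2}$
$H{\left(d \right)} = 8 + d$
$\left(227 + R{\left(21 \right)}\right) H{\left(-2 \right)} = \left(227 + 21^{2}\right) \left(8 - 2\right) = \left(227 + 441\right) 6 = 668 \cdot 6 = 4008$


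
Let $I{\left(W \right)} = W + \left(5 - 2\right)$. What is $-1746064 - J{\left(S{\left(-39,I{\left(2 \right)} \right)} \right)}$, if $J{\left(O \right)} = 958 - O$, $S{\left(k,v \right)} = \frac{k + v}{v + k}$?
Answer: $-1747021$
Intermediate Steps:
$I{\left(W \right)} = 3 + W$ ($I{\left(W \right)} = W + \left(5 - 2\right) = W + 3 = 3 + W$)
$S{\left(k,v \right)} = 1$ ($S{\left(k,v \right)} = \frac{k + v}{k + v} = 1$)
$-1746064 - J{\left(S{\left(-39,I{\left(2 \right)} \right)} \right)} = -1746064 - \left(958 - 1\right) = -1746064 - 957 = -1747021$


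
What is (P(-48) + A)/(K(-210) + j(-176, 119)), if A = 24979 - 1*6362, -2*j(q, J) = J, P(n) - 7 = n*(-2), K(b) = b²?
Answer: 37440/88081 ≈ 0.42506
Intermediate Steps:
P(n) = 7 - 2*n (P(n) = 7 + n*(-2) = 7 - 2*n)
j(q, J) = -J/2
A = 18617 (A = 24979 - 6362 = 18617)
(P(-48) + A)/(K(-210) + j(-176, 119)) = ((7 - 2*(-48)) + 18617)/((-210)² - ½*119) = ((7 + 96) + 18617)/(44100 - 119/2) = (103 + 18617)/(88081/2) = 18720*(2/88081) = 37440/88081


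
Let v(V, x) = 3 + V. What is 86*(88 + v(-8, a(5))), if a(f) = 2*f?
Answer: 7138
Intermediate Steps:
86*(88 + v(-8, a(5))) = 86*(88 + (3 - 8)) = 86*(88 - 5) = 86*83 = 7138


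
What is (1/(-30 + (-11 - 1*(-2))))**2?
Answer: 1/1521 ≈ 0.00065746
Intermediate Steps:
(1/(-30 + (-11 - 1*(-2))))**2 = (1/(-30 + (-11 + 2)))**2 = (1/(-30 - 9))**2 = (1/(-39))**2 = (-1/39)**2 = 1/1521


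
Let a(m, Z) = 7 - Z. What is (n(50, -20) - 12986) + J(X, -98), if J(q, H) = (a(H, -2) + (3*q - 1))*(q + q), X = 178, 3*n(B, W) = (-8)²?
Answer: 539962/3 ≈ 1.7999e+5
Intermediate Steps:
n(B, W) = 64/3 (n(B, W) = (⅓)*(-8)² = (⅓)*64 = 64/3)
J(q, H) = 2*q*(8 + 3*q) (J(q, H) = ((7 - 1*(-2)) + (3*q - 1))*(q + q) = ((7 + 2) + (-1 + 3*q))*(2*q) = (9 + (-1 + 3*q))*(2*q) = (8 + 3*q)*(2*q) = 2*q*(8 + 3*q))
(n(50, -20) - 12986) + J(X, -98) = (64/3 - 12986) + 2*178*(8 + 3*178) = -38894/3 + 2*178*(8 + 534) = -38894/3 + 2*178*542 = -38894/3 + 192952 = 539962/3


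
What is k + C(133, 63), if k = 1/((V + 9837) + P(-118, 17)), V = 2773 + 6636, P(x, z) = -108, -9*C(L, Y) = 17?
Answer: -325337/172242 ≈ -1.8888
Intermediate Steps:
C(L, Y) = -17/9 (C(L, Y) = -1/9*17 = -17/9)
V = 9409
k = 1/19138 (k = 1/((9409 + 9837) - 108) = 1/(19246 - 108) = 1/19138 ≈ 5.2252e-5)
k + C(133, 63) = 1/19138 - 17/9 = -325337/172242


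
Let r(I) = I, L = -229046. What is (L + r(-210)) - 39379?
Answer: -268635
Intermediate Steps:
(L + r(-210)) - 39379 = (-229046 - 210) - 39379 = -229256 - 39379 = -268635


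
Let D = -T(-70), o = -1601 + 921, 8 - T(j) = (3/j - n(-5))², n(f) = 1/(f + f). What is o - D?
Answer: -823204/1225 ≈ -672.00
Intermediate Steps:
n(f) = 1/(2*f)
T(j) = 8 - (⅒ + 3/j)² (T(j) = 8 - (3/j - 1/(2*(-5)))² = 8 - (3/j - (-1)/(2*5))² = 8 - (3/j - 1*(-⅒))² = 8 - (3/j + ⅒)² = 8 - (⅒ + 3/j)²)
o = -680
D = -9796/1225 (D = -(799/100 - 9/(-70)² - ⅗/(-70)) = -(799/100 - 9*1/4900 - ⅗*(-1/70)) = -(799/100 - 9/4900 + 3/350) = -1*9796/1225 = -9796/1225 ≈ -7.9967)
o - D = -680 - 1*(-9796/1225) = -680 + 9796/1225 = -823204/1225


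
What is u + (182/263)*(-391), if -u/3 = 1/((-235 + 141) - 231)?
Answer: -23126861/85475 ≈ -270.57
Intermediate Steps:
u = 3/325 (u = -3/((-235 + 141) - 231) = -3/(-94 - 231) = -3/(-325) = -3*(-1/325) = 3/325 ≈ 0.0092308)
u + (182/263)*(-391) = 3/325 + (182/263)*(-391) = 3/325 - 71162/263 = -23126861/85475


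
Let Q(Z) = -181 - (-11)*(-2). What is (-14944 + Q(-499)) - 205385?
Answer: -220532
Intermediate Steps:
Q(Z) = -203 (Q(Z) = -181 - 1*22 = -181 - 22 = -203)
(-14944 + Q(-499)) - 205385 = (-14944 - 203) - 205385 = -15147 - 205385 = -220532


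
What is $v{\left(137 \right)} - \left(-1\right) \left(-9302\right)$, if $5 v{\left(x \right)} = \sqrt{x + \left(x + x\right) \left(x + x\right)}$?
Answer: $-9302 + \frac{3 \sqrt{8357}}{5} \approx -9247.2$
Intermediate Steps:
$v{\left(x \right)} = \frac{\sqrt{x + 4 x^{2}}}{5}$ ($v{\left(x \right)} = \frac{\sqrt{x + \left(x + x\right) \left(x + x\right)}}{5} = \frac{\sqrt{x + 2 x 2 x}}{5} = \frac{\sqrt{x + 4 x^{2}}}{5}$)
$v{\left(137 \right)} - \left(-1\right) \left(-9302\right) = \frac{\sqrt{137 \left(1 + 4 \cdot 137\right)}}{5} - \left(-1\right) \left(-9302\right) = \frac{\sqrt{137 \left(1 + 548\right)}}{5} - 9302 = \frac{\sqrt{137 \cdot 549}}{5} - 9302 = \frac{\sqrt{75213}}{5} - 9302 = \frac{3 \sqrt{8357}}{5} - 9302 = -9302 + \frac{3 \sqrt{8357}}{5}$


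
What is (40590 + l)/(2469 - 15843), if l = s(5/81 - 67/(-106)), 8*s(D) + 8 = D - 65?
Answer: -2787425099/918633312 ≈ -3.0343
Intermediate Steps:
s(D) = -73/8 + D/8 (s(D) = -1 + (D - 65)/8 = -1 + (-65 + D)/8 = -1 + (-65/8 + D/8) = -73/8 + D/8)
l = -620821/68688 (l = -73/8 + (5/81 - 67/(-106))/8 = -73/8 + (5*(1/81) - 67*(-1/106))/8 = -73/8 + (5/81 + 67/106)/8 = -73/8 + (1/8)*(5957/8586) = -73/8 + 5957/68688 = -620821/68688 ≈ -9.0383)
(40590 + l)/(2469 - 15843) = (40590 - 620821/68688)/(2469 - 15843) = (2787425099/68688)/(-13374) = (2787425099/68688)*(-1/13374) = -2787425099/918633312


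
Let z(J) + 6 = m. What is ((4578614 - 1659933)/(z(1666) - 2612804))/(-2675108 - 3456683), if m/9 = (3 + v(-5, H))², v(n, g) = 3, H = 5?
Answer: 2918681/16019218142426 ≈ 1.8220e-7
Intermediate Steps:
m = 324 (m = 9*(3 + 3)² = 9*6² = 9*36 = 324)
z(J) = 318 (z(J) = -6 + 324 = 318)
((4578614 - 1659933)/(z(1666) - 2612804))/(-2675108 - 3456683) = ((4578614 - 1659933)/(318 - 2612804))/(-2675108 - 3456683) = (2918681/(-2612486))/(-6131791) = (2918681*(-1/2612486))*(-1/6131791) = -2918681/2612486*(-1/6131791) = 2918681/16019218142426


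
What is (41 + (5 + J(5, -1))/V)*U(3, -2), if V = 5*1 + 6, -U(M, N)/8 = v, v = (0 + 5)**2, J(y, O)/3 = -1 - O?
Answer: -91200/11 ≈ -8290.9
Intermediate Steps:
J(y, O) = -3 - 3*O (J(y, O) = 3*(-1 - O) = -3 - 3*O)
v = 25 (v = 5**2 = 25)
U(M, N) = -200 (U(M, N) = -8*25 = -200)
V = 11 (V = 5 + 6 = 11)
(41 + (5 + J(5, -1))/V)*U(3, -2) = (41 + (5 + (-3 - 3*(-1)))/11)*(-200) = (41 + (5 + (-3 + 3))*(1/11))*(-200) = (41 + (5 + 0)*(1/11))*(-200) = (41 + 5*(1/11))*(-200) = (41 + 5/11)*(-200) = (456/11)*(-200) = -91200/11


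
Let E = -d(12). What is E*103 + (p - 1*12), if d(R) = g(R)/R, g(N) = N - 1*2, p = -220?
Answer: -1907/6 ≈ -317.83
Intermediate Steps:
g(N) = -2 + N (g(N) = N - 2 = -2 + N)
d(R) = (-2 + R)/R
E = -⅚ (E = -(-2 + 12)/12 = -10/12 = -1*⅚ = -⅚ ≈ -0.83333)
E*103 + (p - 1*12) = -⅚*103 + (-220 - 1*12) = -515/6 + (-220 - 12) = -515/6 - 232 = -1907/6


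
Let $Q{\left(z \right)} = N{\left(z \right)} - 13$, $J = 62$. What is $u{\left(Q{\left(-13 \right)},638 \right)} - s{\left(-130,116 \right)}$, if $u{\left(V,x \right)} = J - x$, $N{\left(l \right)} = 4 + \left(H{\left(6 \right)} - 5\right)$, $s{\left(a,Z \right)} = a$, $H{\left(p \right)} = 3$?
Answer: $-446$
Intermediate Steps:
$N{\left(l \right)} = 2$ ($N{\left(l \right)} = 4 + \left(3 - 5\right) = 4 - 2 = 2$)
$Q{\left(z \right)} = -11$ ($Q{\left(z \right)} = 2 - 13 = -11$)
$u{\left(V,x \right)} = 62 - x$
$u{\left(Q{\left(-13 \right)},638 \right)} - s{\left(-130,116 \right)} = \left(62 - 638\right) - -130 = \left(62 - 638\right) + 130 = -576 + 130 = -446$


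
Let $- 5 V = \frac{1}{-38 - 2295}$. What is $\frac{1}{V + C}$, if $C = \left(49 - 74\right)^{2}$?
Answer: $\frac{11665}{7290626} \approx 0.0016$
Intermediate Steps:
$C = 625$ ($C = \left(-25\right)^{2} = 625$)
$V = \frac{1}{11665}$ ($V = - \frac{1}{5 \left(-38 - 2295\right)} = - \frac{1}{5 \left(-2333\right)} = \left(- \frac{1}{5}\right) \left(- \frac{1}{2333}\right) = \frac{1}{11665} \approx 8.5726 \cdot 10^{-5}$)
$\frac{1}{V + C} = \frac{1}{\frac{1}{11665} + 625} = \frac{1}{\frac{7290626}{11665}} = \frac{11665}{7290626}$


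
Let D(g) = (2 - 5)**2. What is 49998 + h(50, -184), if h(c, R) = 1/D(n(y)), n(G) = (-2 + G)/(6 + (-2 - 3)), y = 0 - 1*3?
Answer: 449983/9 ≈ 49998.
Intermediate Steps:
y = -3 (y = 0 - 3 = -3)
n(G) = -2 + G (n(G) = (-2 + G)/(6 - 5) = (-2 + G)/1 = (-2 + G)*1 = -2 + G)
D(g) = 9 (D(g) = (-3)**2 = 9)
h(c, R) = 1/9
49998 + h(50, -184) = 49998 + 1/9 = 449983/9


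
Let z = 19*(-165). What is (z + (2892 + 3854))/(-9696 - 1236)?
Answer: -3611/10932 ≈ -0.33031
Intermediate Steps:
z = -3135
(z + (2892 + 3854))/(-9696 - 1236) = (-3135 + (2892 + 3854))/(-9696 - 1236) = (-3135 + 6746)/(-10932) = 3611*(-1/10932) = -3611/10932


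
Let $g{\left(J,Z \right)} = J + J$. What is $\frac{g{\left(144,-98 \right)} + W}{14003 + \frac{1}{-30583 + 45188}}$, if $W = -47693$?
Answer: $- \frac{692350025}{204513816} \approx -3.3853$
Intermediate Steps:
$g{\left(J,Z \right)} = 2 J$
$\frac{g{\left(144,-98 \right)} + W}{14003 + \frac{1}{-30583 + 45188}} = \frac{2 \cdot 144 - 47693}{14003 + \frac{1}{-30583 + 45188}} = \frac{288 - 47693}{14003 + \frac{1}{14605}} = - \frac{47405}{14003 + \frac{1}{14605}} = - \frac{47405}{\frac{204513816}{14605}} = \left(-47405\right) \frac{14605}{204513816} = - \frac{692350025}{204513816}$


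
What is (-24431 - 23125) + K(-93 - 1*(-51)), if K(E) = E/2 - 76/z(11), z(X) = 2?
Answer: -47615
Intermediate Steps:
K(E) = -38 + E/2 (K(E) = E/2 - 76/2 = E*(1/2) - 76*1/2 = E/2 - 38 = -38 + E/2)
(-24431 - 23125) + K(-93 - 1*(-51)) = (-24431 - 23125) + (-38 + (-93 - 1*(-51))/2) = -47556 + (-38 + (-93 + 51)/2) = -47556 + (-38 + (1/2)*(-42)) = -47556 + (-38 - 21) = -47556 - 59 = -47615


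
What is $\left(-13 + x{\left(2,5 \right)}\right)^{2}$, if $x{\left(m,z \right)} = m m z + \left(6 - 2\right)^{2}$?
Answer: $529$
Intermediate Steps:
$x{\left(m,z \right)} = 16 + z m^{2}$ ($x{\left(m,z \right)} = m^{2} z + 4^{2} = z m^{2} + 16 = 16 + z m^{2}$)
$\left(-13 + x{\left(2,5 \right)}\right)^{2} = \left(-13 + \left(16 + 5 \cdot 2^{2}\right)\right)^{2} = \left(-13 + \left(16 + 5 \cdot 4\right)\right)^{2} = \left(-13 + \left(16 + 20\right)\right)^{2} = \left(-13 + 36\right)^{2} = 23^{2} = 529$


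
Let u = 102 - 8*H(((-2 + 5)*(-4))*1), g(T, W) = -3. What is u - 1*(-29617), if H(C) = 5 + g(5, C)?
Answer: 29703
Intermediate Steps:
H(C) = 2 (H(C) = 5 - 3 = 2)
u = 86 (u = 102 - 8*2 = 102 - 16 = 86)
u - 1*(-29617) = 86 - 1*(-29617) = 86 + 29617 = 29703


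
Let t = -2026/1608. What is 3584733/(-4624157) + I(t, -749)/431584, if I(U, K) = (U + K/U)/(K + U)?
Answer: -945366990784166318779/1219481355268731651296 ≈ -0.77522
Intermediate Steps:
t = -1013/804 (t = -2026*1/1608 = -1013/804 ≈ -1.2600)
I(U, K) = (U + K/U)/(K + U)
3584733/(-4624157) + I(t, -749)/431584 = 3584733/(-4624157) + ((-749 + (-1013/804)²)/((-1013/804)*(-749 - 1013/804)))/431584 = 3584733*(-1/4624157) - 804*(-749 + 1026169/646416)/(1013*(-603209/804))*(1/431584) = -3584733/4624157 - 804/1013*(-804/603209)*(-483139415/646416)*(1/431584) = -3584733/4624157 - 483139415/611050717*1/431584 = -3584733/4624157 - 483139415/263719712645728 = -945366990784166318779/1219481355268731651296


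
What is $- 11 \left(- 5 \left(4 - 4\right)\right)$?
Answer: $0$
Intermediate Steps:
$- 11 \left(- 5 \left(4 - 4\right)\right) = - 11 \left(\left(-5\right) 0\right) = \left(-11\right) 0 = 0$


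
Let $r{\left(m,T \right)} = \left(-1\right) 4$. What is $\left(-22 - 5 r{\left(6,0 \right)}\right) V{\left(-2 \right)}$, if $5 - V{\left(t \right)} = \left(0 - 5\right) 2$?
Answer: $-30$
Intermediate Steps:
$r{\left(m,T \right)} = -4$
$V{\left(t \right)} = 15$ ($V{\left(t \right)} = 5 - \left(0 - 5\right) 2 = 5 - \left(-5\right) 2 = 5 - -10 = 5 + 10 = 15$)
$\left(-22 - 5 r{\left(6,0 \right)}\right) V{\left(-2 \right)} = \left(-22 - -20\right) 15 = \left(-22 + 20\right) 15 = \left(-2\right) 15 = -30$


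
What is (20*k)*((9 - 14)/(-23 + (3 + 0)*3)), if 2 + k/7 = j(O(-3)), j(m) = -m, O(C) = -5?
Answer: 150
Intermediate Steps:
k = 21 (k = -14 + 7*(-1*(-5)) = -14 + 7*5 = -14 + 35 = 21)
(20*k)*((9 - 14)/(-23 + (3 + 0)*3)) = (20*21)*((9 - 14)/(-23 + (3 + 0)*3)) = 420*(-5/(-23 + 3*3)) = 420*(-5/(-23 + 9)) = 420*(-5/(-14)) = 420*(-5*(-1/14)) = 420*(5/14) = 150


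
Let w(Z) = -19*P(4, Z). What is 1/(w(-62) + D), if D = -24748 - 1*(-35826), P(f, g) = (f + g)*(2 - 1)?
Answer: 1/12180 ≈ 8.2102e-5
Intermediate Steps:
P(f, g) = f + g (P(f, g) = (f + g)*1 = f + g)
w(Z) = -76 - 19*Z (w(Z) = -19*(4 + Z) = -76 - 19*Z)
D = 11078 (D = -24748 + 35826 = 11078)
1/(w(-62) + D) = 1/((-76 - 19*(-62)) + 11078) = 1/((-76 + 1178) + 11078) = 1/(1102 + 11078) = 1/12180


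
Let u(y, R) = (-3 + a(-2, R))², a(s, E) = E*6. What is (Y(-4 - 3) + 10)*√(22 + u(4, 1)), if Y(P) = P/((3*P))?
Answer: 31*√31/3 ≈ 57.534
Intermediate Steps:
a(s, E) = 6*E
u(y, R) = (-3 + 6*R)²
Y(P) = ⅓ (Y(P) = P*(1/(3*P)) = ⅓)
(Y(-4 - 3) + 10)*√(22 + u(4, 1)) = (⅓ + 10)*√(22 + 9*(-1 + 2*1)²) = 31*√(22 + 9*(-1 + 2)²)/3 = 31*√(22 + 9*1²)/3 = 31*√(22 + 9*1)/3 = 31*√(22 + 9)/3 = 31*√31/3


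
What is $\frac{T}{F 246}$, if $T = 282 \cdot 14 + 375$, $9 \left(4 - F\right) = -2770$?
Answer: $\frac{12969}{230092} \approx 0.056364$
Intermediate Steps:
$F = \frac{2806}{9}$ ($F = 4 - - \frac{2770}{9} = 4 + \frac{2770}{9} = \frac{2806}{9} \approx 311.78$)
$T = 4323$ ($T = 3948 + 375 = 4323$)
$\frac{T}{F 246} = \frac{4323}{\frac{2806}{9} \cdot 246} = \frac{4323}{\frac{230092}{3}} = 4323 \cdot \frac{3}{230092} = \frac{12969}{230092}$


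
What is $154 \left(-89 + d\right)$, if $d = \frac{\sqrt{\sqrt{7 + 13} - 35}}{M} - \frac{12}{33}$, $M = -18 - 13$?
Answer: $-13762 - \frac{154 i \sqrt{35 - 2 \sqrt{5}}}{31} \approx -13762.0 - 27.448 i$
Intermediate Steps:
$M = -31$ ($M = -18 - 13 = -31$)
$d = - \frac{4}{11} - \frac{\sqrt{-35 + 2 \sqrt{5}}}{31}$ ($d = \frac{\sqrt{\sqrt{7 + 13} - 35}}{-31} - \frac{12}{33} = \sqrt{\sqrt{20} - 35} \left(- \frac{1}{31}\right) - \frac{4}{11} = \sqrt{2 \sqrt{5} - 35} \left(- \frac{1}{31}\right) - \frac{4}{11} = \sqrt{-35 + 2 \sqrt{5}} \left(- \frac{1}{31}\right) - \frac{4}{11} = - \frac{\sqrt{-35 + 2 \sqrt{5}}}{31} - \frac{4}{11} = - \frac{4}{11} - \frac{\sqrt{-35 + 2 \sqrt{5}}}{31} \approx -0.36364 - 0.17823 i$)
$154 \left(-89 + d\right) = 154 \left(-89 - \left(\frac{4}{11} + \frac{i \sqrt{35 - 2 \sqrt{5}}}{31}\right)\right) = 154 \left(- \frac{983}{11} - \frac{i \sqrt{35 - 2 \sqrt{5}}}{31}\right) = -13762 - \frac{154 i \sqrt{35 - 2 \sqrt{5}}}{31}$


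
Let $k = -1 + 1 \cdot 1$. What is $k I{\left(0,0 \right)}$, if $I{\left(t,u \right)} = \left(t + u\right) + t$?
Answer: $0$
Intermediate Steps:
$I{\left(t,u \right)} = u + 2 t$
$k = 0$ ($k = -1 + 1 = 0$)
$k I{\left(0,0 \right)} = 0 \left(0 + 2 \cdot 0\right) = 0 \left(0 + 0\right) = 0 \cdot 0 = 0$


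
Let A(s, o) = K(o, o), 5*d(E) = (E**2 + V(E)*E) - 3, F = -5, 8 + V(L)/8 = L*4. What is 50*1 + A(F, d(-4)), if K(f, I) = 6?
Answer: 56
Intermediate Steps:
V(L) = -64 + 32*L (V(L) = -64 + 8*(L*4) = -64 + 8*(4*L) = -64 + 32*L)
d(E) = -3/5 + E**2/5 + E*(-64 + 32*E)/5 (d(E) = ((E**2 + (-64 + 32*E)*E) - 3)/5 = ((E**2 + E*(-64 + 32*E)) - 3)/5 = (-3 + E**2 + E*(-64 + 32*E))/5 = -3/5 + E**2/5 + E*(-64 + 32*E)/5)
A(s, o) = 6
50*1 + A(F, d(-4)) = 50*1 + 6 = 50 + 6 = 56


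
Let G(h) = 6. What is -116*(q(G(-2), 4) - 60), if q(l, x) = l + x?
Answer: 5800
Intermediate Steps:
-116*(q(G(-2), 4) - 60) = -116*((6 + 4) - 60) = -116*(10 - 60) = -116*(-50) = 5800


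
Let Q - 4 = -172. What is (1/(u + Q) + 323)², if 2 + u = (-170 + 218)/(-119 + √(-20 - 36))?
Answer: (-9718804525614215*I + 770264539328*√14)/(4*(-23289683815*I + 1845792*√14)) ≈ 1.0433e+5 + 0.00056209*I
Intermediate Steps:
Q = -168 (Q = 4 - 172 = -168)
u = -2 + 48/(-119 + 2*I*√14) (u = -2 + (-170 + 218)/(-119 + √(-20 - 36)) = -2 + 48/(-119 + √(-56)) = -2 + 48/(-119 + 2*I*√14) ≈ -2.4018 - 0.025265*I)
(1/(u + Q) + 323)² = (1/((-1626/677 - 32*I*√14/4739) - 168) + 323)² = (1/(-115362/677 - 32*I*√14/4739) + 323)² = (323 + 1/(-115362/677 - 32*I*√14/4739))²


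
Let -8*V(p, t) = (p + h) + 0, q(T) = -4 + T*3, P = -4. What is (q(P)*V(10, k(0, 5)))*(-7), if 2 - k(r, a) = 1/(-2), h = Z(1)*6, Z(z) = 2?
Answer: -308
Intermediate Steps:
h = 12 (h = 2*6 = 12)
q(T) = -4 + 3*T
k(r, a) = 5/2 (k(r, a) = 2 - 1/(-2) = 2 - 1*(-1/2) = 2 + 1/2 = 5/2)
V(p, t) = -3/2 - p/8 (V(p, t) = -((p + 12) + 0)/8 = -((12 + p) + 0)/8 = -(12 + p)/8 = -3/2 - p/8)
(q(P)*V(10, k(0, 5)))*(-7) = ((-4 + 3*(-4))*(-3/2 - 1/8*10))*(-7) = ((-4 - 12)*(-3/2 - 5/4))*(-7) = -16*(-11/4)*(-7) = 44*(-7) = -308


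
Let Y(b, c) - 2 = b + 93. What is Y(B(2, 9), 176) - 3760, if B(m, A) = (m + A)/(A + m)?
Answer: -3664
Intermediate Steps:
B(m, A) = 1 (B(m, A) = (A + m)/(A + m) = 1)
Y(b, c) = 95 + b (Y(b, c) = 2 + (b + 93) = 2 + (93 + b) = 95 + b)
Y(B(2, 9), 176) - 3760 = (95 + 1) - 3760 = 96 - 3760 = -3664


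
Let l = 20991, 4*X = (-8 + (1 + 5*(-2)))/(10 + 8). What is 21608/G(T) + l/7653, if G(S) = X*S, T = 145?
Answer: -3951536971/6288215 ≈ -628.40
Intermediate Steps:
X = -17/72 (X = ((-8 + (1 + 5*(-2)))/(10 + 8))/4 = ((-8 + (1 - 10))/18)/4 = ((-8 - 9)*(1/18))/4 = (-17*1/18)/4 = (¼)*(-17/18) = -17/72 ≈ -0.23611)
G(S) = -17*S/72
21608/G(T) + l/7653 = 21608/((-17/72*145)) + 20991/7653 = 21608/(-2465/72) + 20991*(1/7653) = 21608*(-72/2465) + 6997/2551 = -1555776/2465 + 6997/2551 = -3951536971/6288215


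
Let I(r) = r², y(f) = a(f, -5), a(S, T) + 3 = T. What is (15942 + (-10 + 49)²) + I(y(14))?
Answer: 17527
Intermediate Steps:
a(S, T) = -3 + T
y(f) = -8 (y(f) = -3 - 5 = -8)
(15942 + (-10 + 49)²) + I(y(14)) = (15942 + (-10 + 49)²) + (-8)² = (15942 + 39²) + 64 = (15942 + 1521) + 64 = 17463 + 64 = 17527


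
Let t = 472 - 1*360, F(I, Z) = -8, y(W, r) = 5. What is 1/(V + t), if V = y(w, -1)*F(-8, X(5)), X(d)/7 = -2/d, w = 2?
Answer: 1/72 ≈ 0.013889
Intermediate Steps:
X(d) = -14/d (X(d) = 7*(-2/d) = -14/d)
t = 112 (t = 472 - 360 = 112)
V = -40 (V = 5*(-8) = -40)
1/(V + t) = 1/(-40 + 112) = 1/72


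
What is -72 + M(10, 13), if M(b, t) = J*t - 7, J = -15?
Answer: -274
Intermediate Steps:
M(b, t) = -7 - 15*t (M(b, t) = -15*t - 7 = -7 - 15*t)
-72 + M(10, 13) = -72 + (-7 - 15*13) = -72 + (-7 - 195) = -72 - 202 = -274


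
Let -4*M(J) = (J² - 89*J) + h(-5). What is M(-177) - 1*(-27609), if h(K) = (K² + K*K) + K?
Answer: 63309/4 ≈ 15827.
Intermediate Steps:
h(K) = K + 2*K² (h(K) = (K² + K²) + K = 2*K² + K = K + 2*K²)
M(J) = -45/4 - J²/4 + 89*J/4 (M(J) = -((J² - 89*J) - 5*(1 + 2*(-5)))/4 = -((J² - 89*J) - 5*(1 - 10))/4 = -((J² - 89*J) - 5*(-9))/4 = -((J² - 89*J) + 45)/4 = -(45 + J² - 89*J)/4 = -45/4 - J²/4 + 89*J/4)
M(-177) - 1*(-27609) = (-45/4 - ¼*(-177)² + (89/4)*(-177)) - 1*(-27609) = (-45/4 - ¼*31329 - 15753/4) + 27609 = (-45/4 - 31329/4 - 15753/4) + 27609 = -47127/4 + 27609 = 63309/4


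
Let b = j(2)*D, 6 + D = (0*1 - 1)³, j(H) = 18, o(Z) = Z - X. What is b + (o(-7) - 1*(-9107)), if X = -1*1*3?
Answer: 8977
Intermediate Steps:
X = -3 (X = -1*3 = -3)
o(Z) = 3 + Z (o(Z) = Z - 1*(-3) = Z + 3 = 3 + Z)
D = -7 (D = -6 + (0*1 - 1)³ = -6 + (0 - 1)³ = -6 + (-1)³ = -6 - 1 = -7)
b = -126 (b = 18*(-7) = -126)
b + (o(-7) - 1*(-9107)) = -126 + ((3 - 7) - 1*(-9107)) = -126 + (-4 + 9107) = -126 + 9103 = 8977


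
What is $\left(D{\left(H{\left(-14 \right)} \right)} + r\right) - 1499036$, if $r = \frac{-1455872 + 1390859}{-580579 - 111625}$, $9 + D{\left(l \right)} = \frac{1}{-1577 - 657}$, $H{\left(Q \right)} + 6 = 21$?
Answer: $- \frac{1159049331492641}{773191868} \approx -1.499 \cdot 10^{6}$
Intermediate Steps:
$H{\left(Q \right)} = 15$ ($H{\left(Q \right)} = -6 + 21 = 15$)
$D{\left(l \right)} = - \frac{20107}{2234}$ ($D{\left(l \right)} = -9 + \frac{1}{-1577 - 657} = -9 + \frac{1}{-2234} = -9 - \frac{1}{2234} = - \frac{20107}{2234}$)
$r = \frac{65013}{692204}$ ($r = - \frac{65013}{-692204} = \left(-65013\right) \left(- \frac{1}{692204}\right) = \frac{65013}{692204} \approx 0.093922$)
$\left(D{\left(H{\left(-14 \right)} \right)} + r\right) - 1499036 = \left(- \frac{20107}{2234} + \frac{65013}{692204}\right) - 1499036 = - \frac{6886453393}{773191868} - 1499036 = - \frac{1159049331492641}{773191868}$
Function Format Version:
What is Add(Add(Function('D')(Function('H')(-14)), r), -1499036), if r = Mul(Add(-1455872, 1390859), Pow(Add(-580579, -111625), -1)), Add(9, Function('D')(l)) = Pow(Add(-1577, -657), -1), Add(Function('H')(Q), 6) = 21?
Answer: Rational(-1159049331492641, 773191868) ≈ -1.4990e+6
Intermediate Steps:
Function('H')(Q) = 15 (Function('H')(Q) = Add(-6, 21) = 15)
Function('D')(l) = Rational(-20107, 2234) (Function('D')(l) = Add(-9, Pow(Add(-1577, -657), -1)) = Add(-9, Pow(-2234, -1)) = Add(-9, Rational(-1, 2234)) = Rational(-20107, 2234))
r = Rational(65013, 692204) (r = Mul(-65013, Pow(-692204, -1)) = Mul(-65013, Rational(-1, 692204)) = Rational(65013, 692204) ≈ 0.093922)
Add(Add(Function('D')(Function('H')(-14)), r), -1499036) = Add(Add(Rational(-20107, 2234), Rational(65013, 692204)), -1499036) = Add(Rational(-6886453393, 773191868), -1499036) = Rational(-1159049331492641, 773191868)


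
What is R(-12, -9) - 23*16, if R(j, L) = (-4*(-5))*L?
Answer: -548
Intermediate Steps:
R(j, L) = 20*L
R(-12, -9) - 23*16 = 20*(-9) - 23*16 = -180 - 368 = -548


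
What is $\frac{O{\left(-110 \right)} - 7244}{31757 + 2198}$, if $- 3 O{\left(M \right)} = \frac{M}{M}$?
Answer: $- \frac{21733}{101865} \approx -0.21335$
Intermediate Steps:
$O{\left(M \right)} = - \frac{1}{3}$ ($O{\left(M \right)} = - \frac{M \frac{1}{M}}{3} = \left(- \frac{1}{3}\right) 1 = - \frac{1}{3}$)
$\frac{O{\left(-110 \right)} - 7244}{31757 + 2198} = \frac{- \frac{1}{3} - 7244}{31757 + 2198} = - \frac{21733}{3 \cdot 33955} = \left(- \frac{21733}{3}\right) \frac{1}{33955} = - \frac{21733}{101865}$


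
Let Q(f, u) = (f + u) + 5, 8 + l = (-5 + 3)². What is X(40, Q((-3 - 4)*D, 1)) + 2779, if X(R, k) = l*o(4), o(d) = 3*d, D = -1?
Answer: 2731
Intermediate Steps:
l = -4 (l = -8 + (-5 + 3)² = -8 + (-2)² = -8 + 4 = -4)
Q(f, u) = 5 + f + u
X(R, k) = -48 (X(R, k) = -12*4 = -4*12 = -48)
X(40, Q((-3 - 4)*D, 1)) + 2779 = -48 + 2779 = 2731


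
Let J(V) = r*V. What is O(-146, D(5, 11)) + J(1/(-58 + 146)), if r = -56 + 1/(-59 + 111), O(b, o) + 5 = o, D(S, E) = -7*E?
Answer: -378143/4576 ≈ -82.636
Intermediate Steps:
O(b, o) = -5 + o
r = -2911/52 (r = -56 + 1/52 = -2911/52 ≈ -55.981)
J(V) = -2911*V/52
O(-146, D(5, 11)) + J(1/(-58 + 146)) = (-5 - 7*11) - 2911/(52*(-58 + 146)) = (-5 - 77) - 2911/52/88 = -82 - 2911/52*1/88 = -82 - 2911/4576 = -378143/4576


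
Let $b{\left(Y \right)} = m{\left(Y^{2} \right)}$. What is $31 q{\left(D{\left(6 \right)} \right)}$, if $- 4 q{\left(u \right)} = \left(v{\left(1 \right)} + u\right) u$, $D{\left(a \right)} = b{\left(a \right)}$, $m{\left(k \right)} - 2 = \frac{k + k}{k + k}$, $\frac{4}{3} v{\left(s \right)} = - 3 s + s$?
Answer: $- \frac{279}{8} \approx -34.875$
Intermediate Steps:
$v{\left(s \right)} = - \frac{3 s}{2}$ ($v{\left(s \right)} = \frac{3 \left(- 3 s + s\right)}{4} = \frac{3 \left(- 2 s\right)}{4} = - \frac{3 s}{2}$)
$m{\left(k \right)} = 3$ ($m{\left(k \right)} = 2 + \frac{k + k}{k + k} = 2 + \frac{2 k}{2 k} = 2 + 2 k \frac{1}{2 k} = 2 + 1 = 3$)
$b{\left(Y \right)} = 3$
$D{\left(a \right)} = 3$
$q{\left(u \right)} = - \frac{u \left(- \frac{3}{2} + u\right)}{4}$ ($q{\left(u \right)} = - \frac{\left(\left(- \frac{3}{2}\right) 1 + u\right) u}{4} = - \frac{\left(- \frac{3}{2} + u\right) u}{4} = - \frac{u \left(- \frac{3}{2} + u\right)}{4}$)
$31 q{\left(D{\left(6 \right)} \right)} = 31 \cdot \frac{1}{8} \cdot 3 \left(3 - 6\right) = 31 \cdot \frac{1}{8} \cdot 3 \left(-3\right) = 31 \left(- \frac{9}{8}\right) = - \frac{279}{8}$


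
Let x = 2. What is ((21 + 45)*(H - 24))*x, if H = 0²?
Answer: -3168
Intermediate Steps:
H = 0
((21 + 45)*(H - 24))*x = ((21 + 45)*(0 - 24))*2 = (66*(-24))*2 = -1584*2 = -3168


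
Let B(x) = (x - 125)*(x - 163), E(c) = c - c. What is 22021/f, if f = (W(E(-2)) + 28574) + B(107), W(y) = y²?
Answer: 22021/29582 ≈ 0.74441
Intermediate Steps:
E(c) = 0
B(x) = (-163 + x)*(-125 + x) (B(x) = (-125 + x)*(-163 + x) = (-163 + x)*(-125 + x))
f = 29582 (f = (0² + 28574) + (20375 + 107² - 288*107) = (0 + 28574) + (20375 + 11449 - 30816) = 28574 + 1008 = 29582)
22021/f = 22021/29582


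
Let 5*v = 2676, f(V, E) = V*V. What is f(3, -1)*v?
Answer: 24084/5 ≈ 4816.8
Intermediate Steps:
f(V, E) = V²
v = 2676/5 (v = (⅕)*2676 = 2676/5 ≈ 535.20)
f(3, -1)*v = 3²*(2676/5) = 9*(2676/5) = 24084/5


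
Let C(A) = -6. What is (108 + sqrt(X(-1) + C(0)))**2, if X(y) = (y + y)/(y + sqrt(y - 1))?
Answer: (108 + sqrt(2)*sqrt((2 - 3*I*sqrt(2))/(-1 + I*sqrt(2))))**2 ≈ 11703.0 + 501.7*I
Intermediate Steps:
X(y) = 2*y/(y + sqrt(-1 + y)) (X(y) = (2*y)/(y + sqrt(-1 + y)) = 2*y/(y + sqrt(-1 + y)))
(108 + sqrt(X(-1) + C(0)))**2 = (108 + sqrt(2*(-1)/(-1 + sqrt(-1 - 1)) - 6))**2 = (108 + sqrt(2*(-1)/(-1 + sqrt(-2)) - 6))**2 = (108 + sqrt(2*(-1)/(-1 + I*sqrt(2)) - 6))**2 = (108 + sqrt(-2/(-1 + I*sqrt(2)) - 6))**2 = (108 + sqrt(-6 - 2/(-1 + I*sqrt(2))))**2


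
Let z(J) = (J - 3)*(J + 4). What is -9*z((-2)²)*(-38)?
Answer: 2736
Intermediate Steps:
z(J) = (-3 + J)*(4 + J)
-9*z((-2)²)*(-38) = -9*(-12 + (-2)² + ((-2)²)²)*(-38) = -9*(-12 + 4 + 4²)*(-38) = -9*(-12 + 4 + 16)*(-38) = -9*8*(-38) = -72*(-38) = 2736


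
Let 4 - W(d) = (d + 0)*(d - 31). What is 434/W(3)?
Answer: 217/44 ≈ 4.9318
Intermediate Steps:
W(d) = 4 - d*(-31 + d) (W(d) = 4 - (d + 0)*(d - 31) = 4 - d*(-31 + d))
434/W(3) = 434/(4 - 1*3² + 31*3) = 434/(4 - 1*9 + 93) = 434/(4 - 9 + 93) = 434/88 = 434*(1/88) = 217/44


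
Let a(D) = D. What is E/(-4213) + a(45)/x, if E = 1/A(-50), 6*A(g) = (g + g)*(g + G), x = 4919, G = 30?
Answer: 189570243/20723747000 ≈ 0.0091475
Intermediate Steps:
A(g) = g*(30 + g)/3 (A(g) = ((g + g)*(g + 30))/6 = ((2*g)*(30 + g))/6 = (2*g*(30 + g))/6 = g*(30 + g)/3)
E = 3/1000 (E = 1/((⅓)*(-50)*(30 - 50)) = 1/((⅓)*(-50)*(-20)) = 1/(1000/3) = 3/1000 ≈ 0.0030000)
E/(-4213) + a(45)/x = (3/1000)/(-4213) + 45/4919 = (3/1000)*(-1/4213) + 45*(1/4919) = -3/4213000 + 45/4919 = 189570243/20723747000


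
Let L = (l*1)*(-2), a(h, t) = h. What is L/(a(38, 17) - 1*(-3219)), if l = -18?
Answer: 36/3257 ≈ 0.011053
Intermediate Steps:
L = 36 (L = -18*1*(-2) = -18*(-2) = 36)
L/(a(38, 17) - 1*(-3219)) = 36/(38 - 1*(-3219)) = 36/(38 + 3219) = 36/3257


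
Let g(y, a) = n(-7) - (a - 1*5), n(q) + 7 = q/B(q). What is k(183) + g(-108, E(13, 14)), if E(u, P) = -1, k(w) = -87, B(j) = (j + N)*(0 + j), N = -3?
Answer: -881/10 ≈ -88.100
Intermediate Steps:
B(j) = j*(-3 + j) (B(j) = (j - 3)*(0 + j) = (-3 + j)*j = j*(-3 + j))
n(q) = -7 + 1/(-3 + q) (n(q) = -7 + q/((q*(-3 + q))) = -7 + q*(1/(q*(-3 + q))) = -7 + 1/(-3 + q))
g(y, a) = -21/10 - a (g(y, a) = (22 - 7*(-7))/(-3 - 7) - (a - 1*5) = (22 + 49)/(-10) - (a - 5) = -1/10*71 - (-5 + a) = -71/10 + (5 - a) = -21/10 - a)
k(183) + g(-108, E(13, 14)) = -87 + (-21/10 - 1*(-1)) = -87 + (-21/10 + 1) = -87 - 11/10 = -881/10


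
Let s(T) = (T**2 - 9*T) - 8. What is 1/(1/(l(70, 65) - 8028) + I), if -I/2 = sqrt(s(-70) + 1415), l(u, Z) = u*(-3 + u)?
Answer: 3338/309174986511 - 22284488*sqrt(6937)/309174986511 ≈ -0.0060032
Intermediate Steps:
s(T) = -8 + T**2 - 9*T
I = -2*sqrt(6937) (I = -2*sqrt((-8 + (-70)**2 - 9*(-70)) + 1415) = -2*sqrt((-8 + 4900 + 630) + 1415) = -2*sqrt(5522 + 1415) = -2*sqrt(6937) ≈ -166.58)
1/(1/(l(70, 65) - 8028) + I) = 1/(1/(70*(-3 + 70) - 8028) - 2*sqrt(6937)) = 1/(1/(70*67 - 8028) - 2*sqrt(6937)) = 1/(1/(4690 - 8028) - 2*sqrt(6937)) = 1/(1/(-3338) - 2*sqrt(6937)) = 1/(-1/3338 - 2*sqrt(6937))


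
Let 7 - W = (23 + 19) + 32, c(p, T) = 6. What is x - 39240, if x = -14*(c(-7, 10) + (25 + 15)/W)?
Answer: -2634148/67 ≈ -39316.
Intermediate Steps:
W = -67 (W = 7 - ((23 + 19) + 32) = 7 - (42 + 32) = 7 - 1*74 = 7 - 74 = -67)
x = -5068/67 (x = -14*(6 + (25 + 15)/(-67)) = -14*(6 + 40*(-1/67)) = -14*(6 - 40/67) = -14*362/67 = -5068/67 ≈ -75.642)
x - 39240 = -5068/67 - 39240 = -2634148/67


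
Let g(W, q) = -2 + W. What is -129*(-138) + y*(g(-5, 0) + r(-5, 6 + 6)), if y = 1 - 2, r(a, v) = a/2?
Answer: 35623/2 ≈ 17812.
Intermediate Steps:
r(a, v) = a/2 (r(a, v) = a*(½) = a/2)
y = -1
-129*(-138) + y*(g(-5, 0) + r(-5, 6 + 6)) = -129*(-138) - ((-2 - 5) + (½)*(-5)) = 17802 - (-7 - 5/2) = 17802 - 1*(-19/2) = 17802 + 19/2 = 35623/2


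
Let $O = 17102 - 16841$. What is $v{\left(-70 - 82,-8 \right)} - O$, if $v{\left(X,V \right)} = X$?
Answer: $-413$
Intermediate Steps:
$O = 261$ ($O = 17102 - 16841 = 261$)
$v{\left(-70 - 82,-8 \right)} - O = \left(-70 - 82\right) - 261 = -152 - 261 = -413$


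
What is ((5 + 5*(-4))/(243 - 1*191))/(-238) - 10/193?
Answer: -120865/2388568 ≈ -0.050601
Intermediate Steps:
((5 + 5*(-4))/(243 - 1*191))/(-238) - 10/193 = ((5 - 20)/(243 - 191))*(-1/238) - 10*1/193 = -15/52*(-1/238) - 10/193 = 15/12376 - 10/193 = -120865/2388568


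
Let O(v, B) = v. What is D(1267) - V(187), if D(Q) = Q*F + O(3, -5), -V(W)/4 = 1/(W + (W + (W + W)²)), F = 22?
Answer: 1954874627/70125 ≈ 27877.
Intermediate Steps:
V(W) = -4/(2*W + 4*W²) (V(W) = -4/(W + (W + (W + W)²)) = -4/(W + (W + (2*W)²)) = -4/(W + (W + 4*W²)) = -4/(2*W + 4*W²))
D(Q) = 3 + 22*Q (D(Q) = Q*22 + 3 = 22*Q + 3 = 3 + 22*Q)
D(1267) - V(187) = (3 + 22*1267) - (-2)/(187*(1 + 2*187)) = (3 + 27874) - (-2)/(187*(1 + 374)) = 27877 - (-2)/(187*375) = 27877 - 1*(-2/70125) = 27877 + 2/70125 = 1954874627/70125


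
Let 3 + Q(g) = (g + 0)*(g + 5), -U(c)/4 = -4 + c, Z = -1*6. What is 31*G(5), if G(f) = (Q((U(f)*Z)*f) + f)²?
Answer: 6976860124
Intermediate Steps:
Z = -6
U(c) = 16 - 4*c (U(c) = -4*(-4 + c) = 16 - 4*c)
Q(g) = -3 + g*(5 + g) (Q(g) = -3 + (g + 0)*(g + 5) = -3 + g*(5 + g))
G(f) = (-3 + f + f²*(-96 + 24*f)² + 5*f*(-96 + 24*f))² (G(f) = ((-3 + (((16 - 4*f)*(-6))*f)² + 5*(((16 - 4*f)*(-6))*f)) + f)² = ((-3 + ((-96 + 24*f)*f)² + 5*((-96 + 24*f)*f)) + f)² = ((-3 + (f*(-96 + 24*f))² + 5*(f*(-96 + 24*f))) + f)² = ((-3 + f²*(-96 + 24*f)² + 5*f*(-96 + 24*f)) + f)² = (-3 + f + f²*(-96 + 24*f)² + 5*f*(-96 + 24*f))²)
31*G(5) = 31*(-3 + 5 + 120*5*(-4 + 5) + 576*5²*(-4 + 5)²)² = 31*(-3 + 5 + 120*5*1 + 576*25*1²)² = 31*(-3 + 5 + 600 + 576*25*1)² = 31*(-3 + 5 + 600 + 14400)² = 31*15002² = 31*225060004 = 6976860124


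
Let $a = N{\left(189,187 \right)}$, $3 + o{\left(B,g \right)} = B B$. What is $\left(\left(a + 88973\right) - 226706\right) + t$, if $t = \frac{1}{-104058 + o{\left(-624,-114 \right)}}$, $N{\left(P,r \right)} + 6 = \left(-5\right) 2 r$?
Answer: $- \frac{39832541834}{285315} \approx -1.3961 \cdot 10^{5}$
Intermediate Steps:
$o{\left(B,g \right)} = -3 + B^{2}$ ($o{\left(B,g \right)} = -3 + B B = -3 + B^{2}$)
$N{\left(P,r \right)} = -6 - 10 r$ ($N{\left(P,r \right)} = -6 + \left(-5\right) 2 r = -6 - 10 r$)
$a = -1876$ ($a = -6 - 1870 = -1876$)
$t = \frac{1}{285315}$ ($t = \frac{1}{-104058 - \left(3 - \left(-624\right)^{2}\right)} = \frac{1}{-104058 + \left(-3 + 389376\right)} = \frac{1}{-104058 + 389373} = \frac{1}{285315} \approx 3.5049 \cdot 10^{-6}$)
$\left(\left(a + 88973\right) - 226706\right) + t = \left(\left(-1876 + 88973\right) - 226706\right) + \frac{1}{285315} = \left(87097 - 226706\right) + \frac{1}{285315} = -139609 + \frac{1}{285315} = - \frac{39832541834}{285315}$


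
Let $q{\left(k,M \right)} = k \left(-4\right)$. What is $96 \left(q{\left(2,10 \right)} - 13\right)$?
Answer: $-2016$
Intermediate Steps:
$q{\left(k,M \right)} = - 4 k$
$96 \left(q{\left(2,10 \right)} - 13\right) = 96 \left(\left(-4\right) 2 - 13\right) = 96 \left(-8 - 13\right) = 96 \left(-21\right) = -2016$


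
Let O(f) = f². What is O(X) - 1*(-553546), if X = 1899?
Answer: 4159747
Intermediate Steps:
O(X) - 1*(-553546) = 1899² - 1*(-553546) = 3606201 + 553546 = 4159747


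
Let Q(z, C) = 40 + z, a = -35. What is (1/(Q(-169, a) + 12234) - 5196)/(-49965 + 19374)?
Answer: 62897579/370304055 ≈ 0.16985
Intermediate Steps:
(1/(Q(-169, a) + 12234) - 5196)/(-49965 + 19374) = (1/((40 - 169) + 12234) - 5196)/(-49965 + 19374) = (1/(-129 + 12234) - 5196)/(-30591) = (1/12105 - 5196)*(-1/30591) = -62897579/12105*(-1/30591) = 62897579/370304055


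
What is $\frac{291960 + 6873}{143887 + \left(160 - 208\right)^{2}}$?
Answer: $\frac{298833}{146191} \approx 2.0441$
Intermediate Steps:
$\frac{291960 + 6873}{143887 + \left(160 - 208\right)^{2}} = \frac{298833}{143887 + \left(-48\right)^{2}} = \frac{298833}{143887 + 2304} = \frac{298833}{146191}$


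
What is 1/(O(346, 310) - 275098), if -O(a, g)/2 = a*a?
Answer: -1/514530 ≈ -1.9435e-6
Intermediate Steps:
O(a, g) = -2*a**2 (O(a, g) = -2*a*a = -2*a**2)
1/(O(346, 310) - 275098) = 1/(-2*346**2 - 275098) = 1/(-2*119716 - 275098) = 1/(-239432 - 275098) = 1/(-514530) = -1/514530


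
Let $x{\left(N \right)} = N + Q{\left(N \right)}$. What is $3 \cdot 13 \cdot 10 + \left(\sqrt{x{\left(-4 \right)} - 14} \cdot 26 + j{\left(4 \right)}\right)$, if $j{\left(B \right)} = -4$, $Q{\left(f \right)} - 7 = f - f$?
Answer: $386 + 26 i \sqrt{11} \approx 386.0 + 86.232 i$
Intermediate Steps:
$Q{\left(f \right)} = 7$ ($Q{\left(f \right)} = 7 + \left(f - f\right) = 7 + 0 = 7$)
$x{\left(N \right)} = 7 + N$ ($x{\left(N \right)} = N + 7 = 7 + N$)
$3 \cdot 13 \cdot 10 + \left(\sqrt{x{\left(-4 \right)} - 14} \cdot 26 + j{\left(4 \right)}\right) = 3 \cdot 13 \cdot 10 - \left(4 - \sqrt{\left(7 - 4\right) - 14} \cdot 26\right) = 39 \cdot 10 - \left(4 - \sqrt{3 - 14} \cdot 26\right) = 390 - \left(4 - \sqrt{-11} \cdot 26\right) = 390 - \left(4 - i \sqrt{11} \cdot 26\right) = 390 - \left(4 - 26 i \sqrt{11}\right) = 386 + 26 i \sqrt{11}$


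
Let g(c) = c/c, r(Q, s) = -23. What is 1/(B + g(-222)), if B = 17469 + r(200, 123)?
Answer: 1/17447 ≈ 5.7316e-5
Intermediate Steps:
g(c) = 1
B = 17446 (B = 17469 - 23 = 17446)
1/(B + g(-222)) = 1/(17446 + 1) = 1/17447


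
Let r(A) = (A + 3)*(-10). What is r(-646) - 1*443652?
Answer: -437222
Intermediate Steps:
r(A) = -30 - 10*A (r(A) = (3 + A)*(-10) = -30 - 10*A)
r(-646) - 1*443652 = (-30 - 10*(-646)) - 1*443652 = (-30 + 6460) - 443652 = 6430 - 443652 = -437222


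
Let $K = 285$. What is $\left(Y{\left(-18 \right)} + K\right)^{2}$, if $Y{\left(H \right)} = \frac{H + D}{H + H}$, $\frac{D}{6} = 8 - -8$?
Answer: $\frac{2879809}{36} \approx 79995.0$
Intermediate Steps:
$D = 96$ ($D = 6 \left(8 - -8\right) = 6 \left(8 + 8\right) = 6 \cdot 16 = 96$)
$Y{\left(H \right)} = \frac{96 + H}{2 H}$ ($Y{\left(H \right)} = \frac{H + 96}{H + H} = \frac{96 + H}{2 H}$)
$\left(Y{\left(-18 \right)} + K\right)^{2} = \left(\frac{96 - 18}{2 \left(-18\right)} + 285\right)^{2} = \left(\frac{1}{2} \left(- \frac{1}{18}\right) 78 + 285\right)^{2} = \left(- \frac{13}{6} + 285\right)^{2} = \left(\frac{1697}{6}\right)^{2} = \frac{2879809}{36}$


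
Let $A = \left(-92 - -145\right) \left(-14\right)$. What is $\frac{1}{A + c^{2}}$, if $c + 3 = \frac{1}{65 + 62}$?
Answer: $- \frac{16129}{11823318} \approx -0.0013642$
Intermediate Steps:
$A = -742$ ($A = \left(-92 + 145\right) \left(-14\right) = 53 \left(-14\right) = -742$)
$c = - \frac{380}{127}$ ($c = -3 + \frac{1}{65 + 62} = -3 + \frac{1}{127} = - \frac{380}{127} \approx -2.9921$)
$\frac{1}{A + c^{2}} = \frac{1}{-742 + \left(- \frac{380}{127}\right)^{2}} = \frac{1}{-742 + \frac{144400}{16129}} = \frac{1}{- \frac{11823318}{16129}} = - \frac{16129}{11823318}$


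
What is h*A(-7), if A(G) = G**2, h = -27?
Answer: -1323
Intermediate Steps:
h*A(-7) = -27*(-7)**2 = -27*49 = -1323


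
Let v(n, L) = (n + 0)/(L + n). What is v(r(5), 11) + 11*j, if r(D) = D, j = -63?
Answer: -11083/16 ≈ -692.69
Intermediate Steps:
v(n, L) = n/(L + n)
v(r(5), 11) + 11*j = 5/(11 + 5) + 11*(-63) = 5/16 - 693 = -11083/16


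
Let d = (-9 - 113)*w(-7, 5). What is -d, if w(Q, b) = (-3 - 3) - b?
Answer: -1342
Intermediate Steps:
w(Q, b) = -6 - b
d = 1342 (d = (-9 - 113)*(-6 - 1*5) = -122*(-6 - 5) = -122*(-11) = 1342)
-d = -1*1342 = -1342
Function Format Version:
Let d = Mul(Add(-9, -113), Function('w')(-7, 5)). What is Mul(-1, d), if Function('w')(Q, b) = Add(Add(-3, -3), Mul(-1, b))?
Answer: -1342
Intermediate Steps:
Function('w')(Q, b) = Add(-6, Mul(-1, b))
d = 1342 (d = Mul(Add(-9, -113), Add(-6, Mul(-1, 5))) = Mul(-122, Add(-6, -5)) = Mul(-122, -11) = 1342)
Mul(-1, d) = Mul(-1, 1342) = -1342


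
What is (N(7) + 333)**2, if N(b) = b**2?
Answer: 145924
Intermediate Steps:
(N(7) + 333)**2 = (7**2 + 333)**2 = (49 + 333)**2 = 382**2 = 145924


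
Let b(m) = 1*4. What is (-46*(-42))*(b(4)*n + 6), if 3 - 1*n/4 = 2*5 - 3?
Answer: -112056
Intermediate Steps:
b(m) = 4
n = -16 (n = 12 - 4*(2*5 - 3) = 12 - 4*(10 - 3) = 12 - 4*7 = 12 - 28 = -16)
(-46*(-42))*(b(4)*n + 6) = (-46*(-42))*(4*(-16) + 6) = 1932*(-64 + 6) = 1932*(-58) = -112056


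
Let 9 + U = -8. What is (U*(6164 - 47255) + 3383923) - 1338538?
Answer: 2743932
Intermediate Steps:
U = -17 (U = -9 - 8 = -17)
(U*(6164 - 47255) + 3383923) - 1338538 = (-17*(6164 - 47255) + 3383923) - 1338538 = (-17*(-41091) + 3383923) - 1338538 = (698547 + 3383923) - 1338538 = 4082470 - 1338538 = 2743932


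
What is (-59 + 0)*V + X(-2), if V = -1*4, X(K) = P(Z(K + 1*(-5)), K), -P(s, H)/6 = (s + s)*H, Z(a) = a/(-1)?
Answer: 404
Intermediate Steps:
Z(a) = -a (Z(a) = a*(-1) = -a)
P(s, H) = -12*H*s (P(s, H) = -6*(s + s)*H = -6*2*s*H = -12*H*s)
X(K) = -12*K*(5 - K) (X(K) = -12*K*(-(K + 1*(-5))) = -12*K*(-(K - 5)) = -12*K*(-(-5 + K)) = -12*K*(5 - K))
V = -4
(-59 + 0)*V + X(-2) = (-59 + 0)*(-4) + 12*(-2)*(-5 - 2) = -59*(-4) + 12*(-2)*(-7) = 236 + 168 = 404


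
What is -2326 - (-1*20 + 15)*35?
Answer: -2151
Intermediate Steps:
-2326 - (-1*20 + 15)*35 = -2326 - (-20 + 15)*35 = -2326 - (-5)*35 = -2326 - 1*(-175) = -2326 + 175 = -2151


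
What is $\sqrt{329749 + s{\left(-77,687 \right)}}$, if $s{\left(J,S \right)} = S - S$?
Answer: $17 \sqrt{1141} \approx 574.24$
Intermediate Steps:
$s{\left(J,S \right)} = 0$
$\sqrt{329749 + s{\left(-77,687 \right)}} = \sqrt{329749 + 0} = \sqrt{329749} = 17 \sqrt{1141}$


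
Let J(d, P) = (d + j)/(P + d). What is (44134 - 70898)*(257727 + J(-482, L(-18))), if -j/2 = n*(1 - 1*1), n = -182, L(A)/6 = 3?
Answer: -400074327355/58 ≈ -6.8978e+9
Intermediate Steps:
L(A) = 18 (L(A) = 6*3 = 18)
j = 0 (j = -(-364)*(1 - 1*1) = -(-364)*(1 - 1) = -(-364)*0 = -2*0 = 0)
J(d, P) = d/(P + d) (J(d, P) = (d + 0)/(P + d) = d/(P + d))
(44134 - 70898)*(257727 + J(-482, L(-18))) = (44134 - 70898)*(257727 - 482/(18 - 482)) = -26764*(257727 - 482/(-464)) = -26764*(257727 - 482*(-1/464)) = -26764*(257727 + 241/232) = -26764*59792905/232 = -400074327355/58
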